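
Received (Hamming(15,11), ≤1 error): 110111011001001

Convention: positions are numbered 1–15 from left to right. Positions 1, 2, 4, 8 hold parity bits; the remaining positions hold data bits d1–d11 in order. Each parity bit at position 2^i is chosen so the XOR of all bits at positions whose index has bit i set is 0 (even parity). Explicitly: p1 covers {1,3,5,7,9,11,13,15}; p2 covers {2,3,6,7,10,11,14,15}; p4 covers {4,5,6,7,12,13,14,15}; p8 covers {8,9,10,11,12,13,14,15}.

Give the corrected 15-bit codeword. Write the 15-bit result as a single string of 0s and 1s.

s1 (pos 1,3,5,7,9,11,13,15): 1⊕0⊕1⊕0⊕1⊕0⊕0⊕1 = 0
s2 (pos 2,3,6,7,10,11,14,15): 1⊕0⊕1⊕0⊕0⊕0⊕0⊕1 = 1
s4 (pos 4,5,6,7,12,13,14,15): 1⊕1⊕1⊕0⊕1⊕0⊕0⊕1 = 1
s8 (pos 8,9,10,11,12,13,14,15): 1⊕1⊕0⊕0⊕1⊕0⊕0⊕1 = 0
Syndrome s8…s1 = 0110 → error at position 6.
Flip position 6: 110111011001001 → 110110011001001

110110011001001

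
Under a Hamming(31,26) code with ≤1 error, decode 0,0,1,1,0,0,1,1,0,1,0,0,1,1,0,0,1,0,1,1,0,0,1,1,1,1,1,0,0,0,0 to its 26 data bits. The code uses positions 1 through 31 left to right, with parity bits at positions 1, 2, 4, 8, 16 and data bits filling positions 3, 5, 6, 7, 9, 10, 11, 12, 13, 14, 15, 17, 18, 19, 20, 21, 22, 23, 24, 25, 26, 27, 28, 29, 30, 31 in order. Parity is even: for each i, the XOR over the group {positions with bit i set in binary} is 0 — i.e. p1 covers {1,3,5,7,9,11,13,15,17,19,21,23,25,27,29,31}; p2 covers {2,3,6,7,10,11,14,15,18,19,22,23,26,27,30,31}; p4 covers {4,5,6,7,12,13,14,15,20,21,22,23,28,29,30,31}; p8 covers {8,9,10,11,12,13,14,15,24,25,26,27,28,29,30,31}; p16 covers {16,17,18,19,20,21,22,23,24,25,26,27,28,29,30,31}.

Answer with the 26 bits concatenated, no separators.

s1 (pos 1,3,5,7,9,11,13,15,17,19,21,23,25,27,29,31): 0⊕1⊕0⊕1⊕0⊕0⊕1⊕0⊕1⊕1⊕0⊕1⊕1⊕1⊕0⊕0 = 0
s2 (pos 2,3,6,7,10,11,14,15,18,19,22,23,26,27,30,31): 0⊕1⊕0⊕1⊕1⊕0⊕1⊕0⊕0⊕1⊕0⊕1⊕1⊕1⊕0⊕0 = 0
s4 (pos 4,5,6,7,12,13,14,15,20,21,22,23,28,29,30,31): 1⊕0⊕0⊕1⊕0⊕1⊕1⊕0⊕1⊕0⊕0⊕1⊕0⊕0⊕0⊕0 = 0
s8 (pos 8,9,10,11,12,13,14,15,24,25,26,27,28,29,30,31): 1⊕0⊕1⊕0⊕0⊕1⊕1⊕0⊕1⊕1⊕1⊕1⊕0⊕0⊕0⊕0 = 0
s16 (pos 16,17,18,19,20,21,22,23,24,25,26,27,28,29,30,31): 0⊕1⊕0⊕1⊕1⊕0⊕0⊕1⊕1⊕1⊕1⊕1⊕0⊕0⊕0⊕0 = 0
Syndrome s16…s1 = 00000 → no error.
Read data bits from positions 3,5,6,7,9,10,11,12,13,14,15,17,18,19,20,21,22,23,24,25,26,27,28,29,30,31: 10010100110101100111110000

10010100110101100111110000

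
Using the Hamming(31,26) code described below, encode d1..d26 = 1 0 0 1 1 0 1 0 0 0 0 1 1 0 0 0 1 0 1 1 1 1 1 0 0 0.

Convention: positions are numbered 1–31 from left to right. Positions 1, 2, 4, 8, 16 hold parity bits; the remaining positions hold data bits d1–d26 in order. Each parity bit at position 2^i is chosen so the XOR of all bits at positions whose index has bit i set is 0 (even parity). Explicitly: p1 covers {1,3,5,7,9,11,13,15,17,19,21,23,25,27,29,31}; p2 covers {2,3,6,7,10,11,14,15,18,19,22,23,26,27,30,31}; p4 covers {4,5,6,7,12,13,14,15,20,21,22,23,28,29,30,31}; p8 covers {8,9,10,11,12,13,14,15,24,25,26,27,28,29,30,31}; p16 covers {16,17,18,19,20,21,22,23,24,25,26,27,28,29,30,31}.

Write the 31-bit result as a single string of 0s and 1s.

1111001110100000110001011111000

Place data at non-parity positions: p1 p2 1 p4 0 0 1 p8 1 0 1 0 0 0 0 p16 1 1 0 0 0 1 0 1 1 1 1 1 0 0 0
p1 (pos 1,3,5,7,9,11,13,15,17,19,21,23,25,27,29,31): XOR of data positions = 1⊕0⊕1⊕1⊕1⊕0⊕0⊕1⊕0⊕0⊕0⊕1⊕1⊕0⊕0 = 1
p2 (pos 2,3,6,7,10,11,14,15,18,19,22,23,26,27,30,31): XOR of data positions = 1⊕0⊕1⊕0⊕1⊕0⊕0⊕1⊕0⊕1⊕0⊕1⊕1⊕0⊕0 = 1
p4 (pos 4,5,6,7,12,13,14,15,20,21,22,23,28,29,30,31): XOR of data positions = 0⊕0⊕1⊕0⊕0⊕0⊕0⊕0⊕0⊕1⊕0⊕1⊕0⊕0⊕0 = 1
p8 (pos 8,9,10,11,12,13,14,15,24,25,26,27,28,29,30,31): XOR of data positions = 1⊕0⊕1⊕0⊕0⊕0⊕0⊕1⊕1⊕1⊕1⊕1⊕0⊕0⊕0 = 1
p16 (pos 16,17,18,19,20,21,22,23,24,25,26,27,28,29,30,31): XOR of data positions = 1⊕1⊕0⊕0⊕0⊕1⊕0⊕1⊕1⊕1⊕1⊕1⊕0⊕0⊕0 = 0
Codeword: 1111001110100000110001011111000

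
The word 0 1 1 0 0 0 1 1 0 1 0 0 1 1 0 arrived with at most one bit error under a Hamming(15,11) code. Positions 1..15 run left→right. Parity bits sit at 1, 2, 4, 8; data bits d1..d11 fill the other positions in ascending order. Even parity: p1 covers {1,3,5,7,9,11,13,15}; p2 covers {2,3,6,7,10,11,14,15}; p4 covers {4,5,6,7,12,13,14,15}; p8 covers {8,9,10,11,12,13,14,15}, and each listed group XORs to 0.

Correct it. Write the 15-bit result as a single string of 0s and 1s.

011000010100110

s1 (pos 1,3,5,7,9,11,13,15): 0⊕1⊕0⊕1⊕0⊕0⊕1⊕0 = 1
s2 (pos 2,3,6,7,10,11,14,15): 1⊕1⊕0⊕1⊕1⊕0⊕1⊕0 = 1
s4 (pos 4,5,6,7,12,13,14,15): 0⊕0⊕0⊕1⊕0⊕1⊕1⊕0 = 1
s8 (pos 8,9,10,11,12,13,14,15): 1⊕0⊕1⊕0⊕0⊕1⊕1⊕0 = 0
Syndrome s8…s1 = 0111 → error at position 7.
Flip position 7: 011000110100110 → 011000010100110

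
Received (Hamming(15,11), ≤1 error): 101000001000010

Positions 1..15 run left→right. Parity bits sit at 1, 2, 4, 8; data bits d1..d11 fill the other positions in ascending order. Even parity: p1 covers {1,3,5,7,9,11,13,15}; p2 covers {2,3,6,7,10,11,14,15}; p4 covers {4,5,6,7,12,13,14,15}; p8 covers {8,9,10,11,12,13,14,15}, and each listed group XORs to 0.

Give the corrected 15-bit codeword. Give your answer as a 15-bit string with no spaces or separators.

101010001000010

s1 (pos 1,3,5,7,9,11,13,15): 1⊕1⊕0⊕0⊕1⊕0⊕0⊕0 = 1
s2 (pos 2,3,6,7,10,11,14,15): 0⊕1⊕0⊕0⊕0⊕0⊕1⊕0 = 0
s4 (pos 4,5,6,7,12,13,14,15): 0⊕0⊕0⊕0⊕0⊕0⊕1⊕0 = 1
s8 (pos 8,9,10,11,12,13,14,15): 0⊕1⊕0⊕0⊕0⊕0⊕1⊕0 = 0
Syndrome s8…s1 = 0101 → error at position 5.
Flip position 5: 101000001000010 → 101010001000010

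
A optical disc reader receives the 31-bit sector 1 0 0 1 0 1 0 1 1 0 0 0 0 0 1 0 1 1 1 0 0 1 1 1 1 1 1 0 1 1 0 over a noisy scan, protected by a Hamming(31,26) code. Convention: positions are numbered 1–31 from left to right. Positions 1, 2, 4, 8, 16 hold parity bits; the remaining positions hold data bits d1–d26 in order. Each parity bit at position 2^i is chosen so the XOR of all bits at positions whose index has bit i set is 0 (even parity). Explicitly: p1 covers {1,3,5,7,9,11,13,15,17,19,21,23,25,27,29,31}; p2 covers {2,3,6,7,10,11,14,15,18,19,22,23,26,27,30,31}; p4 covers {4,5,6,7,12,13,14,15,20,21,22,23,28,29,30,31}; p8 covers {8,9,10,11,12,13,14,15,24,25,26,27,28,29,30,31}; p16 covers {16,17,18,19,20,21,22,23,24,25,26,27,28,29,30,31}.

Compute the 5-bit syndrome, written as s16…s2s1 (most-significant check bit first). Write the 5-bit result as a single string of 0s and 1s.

s1 (pos 1,3,5,7,9,11,13,15,17,19,21,23,25,27,29,31): 1⊕0⊕0⊕0⊕1⊕0⊕0⊕1⊕1⊕1⊕0⊕1⊕1⊕1⊕1⊕0 = 1
s2 (pos 2,3,6,7,10,11,14,15,18,19,22,23,26,27,30,31): 0⊕0⊕1⊕0⊕0⊕0⊕0⊕1⊕1⊕1⊕1⊕1⊕1⊕1⊕1⊕0 = 1
s4 (pos 4,5,6,7,12,13,14,15,20,21,22,23,28,29,30,31): 1⊕0⊕1⊕0⊕0⊕0⊕0⊕1⊕0⊕0⊕1⊕1⊕0⊕1⊕1⊕0 = 1
s8 (pos 8,9,10,11,12,13,14,15,24,25,26,27,28,29,30,31): 1⊕1⊕0⊕0⊕0⊕0⊕0⊕1⊕1⊕1⊕1⊕1⊕0⊕1⊕1⊕0 = 1
s16 (pos 16,17,18,19,20,21,22,23,24,25,26,27,28,29,30,31): 0⊕1⊕1⊕1⊕0⊕0⊕1⊕1⊕1⊕1⊕1⊕1⊕0⊕1⊕1⊕0 = 1
Syndrome s16…s1 = 11111 → error at position 31.

11111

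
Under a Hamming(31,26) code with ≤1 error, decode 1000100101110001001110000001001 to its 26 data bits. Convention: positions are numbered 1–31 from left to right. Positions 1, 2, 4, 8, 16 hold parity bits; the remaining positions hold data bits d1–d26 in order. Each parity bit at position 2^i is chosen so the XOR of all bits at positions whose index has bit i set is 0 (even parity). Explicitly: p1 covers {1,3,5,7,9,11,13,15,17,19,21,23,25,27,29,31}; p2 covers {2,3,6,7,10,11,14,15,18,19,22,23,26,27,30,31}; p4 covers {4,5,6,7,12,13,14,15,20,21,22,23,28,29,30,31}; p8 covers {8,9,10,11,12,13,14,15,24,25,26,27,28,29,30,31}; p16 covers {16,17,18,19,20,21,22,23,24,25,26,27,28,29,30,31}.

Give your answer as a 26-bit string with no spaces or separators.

01000111000001110000001001

s1 (pos 1,3,5,7,9,11,13,15,17,19,21,23,25,27,29,31): 1⊕0⊕1⊕0⊕0⊕1⊕0⊕0⊕0⊕1⊕1⊕0⊕0⊕0⊕0⊕1 = 0
s2 (pos 2,3,6,7,10,11,14,15,18,19,22,23,26,27,30,31): 0⊕0⊕0⊕0⊕1⊕1⊕0⊕0⊕0⊕1⊕0⊕0⊕0⊕0⊕0⊕1 = 0
s4 (pos 4,5,6,7,12,13,14,15,20,21,22,23,28,29,30,31): 0⊕1⊕0⊕0⊕1⊕0⊕0⊕0⊕1⊕1⊕0⊕0⊕1⊕0⊕0⊕1 = 0
s8 (pos 8,9,10,11,12,13,14,15,24,25,26,27,28,29,30,31): 1⊕0⊕1⊕1⊕1⊕0⊕0⊕0⊕0⊕0⊕0⊕0⊕1⊕0⊕0⊕1 = 0
s16 (pos 16,17,18,19,20,21,22,23,24,25,26,27,28,29,30,31): 1⊕0⊕0⊕1⊕1⊕1⊕0⊕0⊕0⊕0⊕0⊕0⊕1⊕0⊕0⊕1 = 0
Syndrome s16…s1 = 00000 → no error.
Read data bits from positions 3,5,6,7,9,10,11,12,13,14,15,17,18,19,20,21,22,23,24,25,26,27,28,29,30,31: 01000111000001110000001001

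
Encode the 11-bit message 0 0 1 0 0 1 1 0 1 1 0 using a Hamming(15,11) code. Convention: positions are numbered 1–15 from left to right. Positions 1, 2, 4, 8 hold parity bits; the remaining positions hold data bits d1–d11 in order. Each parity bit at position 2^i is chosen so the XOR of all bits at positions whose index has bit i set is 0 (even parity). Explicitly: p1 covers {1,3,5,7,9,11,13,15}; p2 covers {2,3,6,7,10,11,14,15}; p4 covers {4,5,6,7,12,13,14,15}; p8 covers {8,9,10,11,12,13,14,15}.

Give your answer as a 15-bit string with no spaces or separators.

Place data at non-parity positions: p1 p2 0 p4 0 1 0 p8 0 1 1 0 1 1 0
p1 (pos 1,3,5,7,9,11,13,15): XOR of data positions = 0⊕0⊕0⊕0⊕1⊕1⊕0 = 0
p2 (pos 2,3,6,7,10,11,14,15): XOR of data positions = 0⊕1⊕0⊕1⊕1⊕1⊕0 = 0
p4 (pos 4,5,6,7,12,13,14,15): XOR of data positions = 0⊕1⊕0⊕0⊕1⊕1⊕0 = 1
p8 (pos 8,9,10,11,12,13,14,15): XOR of data positions = 0⊕1⊕1⊕0⊕1⊕1⊕0 = 0
Codeword: 000101000110110

000101000110110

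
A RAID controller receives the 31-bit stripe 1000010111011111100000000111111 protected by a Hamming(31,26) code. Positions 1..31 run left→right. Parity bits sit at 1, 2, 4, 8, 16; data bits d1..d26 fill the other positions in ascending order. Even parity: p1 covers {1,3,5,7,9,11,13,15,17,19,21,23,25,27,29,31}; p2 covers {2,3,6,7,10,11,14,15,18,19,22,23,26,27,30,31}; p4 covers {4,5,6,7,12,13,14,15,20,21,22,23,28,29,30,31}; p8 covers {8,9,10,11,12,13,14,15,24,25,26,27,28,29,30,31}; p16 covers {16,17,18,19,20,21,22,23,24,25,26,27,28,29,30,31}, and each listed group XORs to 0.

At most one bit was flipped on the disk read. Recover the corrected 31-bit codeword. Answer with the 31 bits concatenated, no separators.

s1 (pos 1,3,5,7,9,11,13,15,17,19,21,23,25,27,29,31): 1⊕0⊕0⊕0⊕1⊕0⊕1⊕1⊕1⊕0⊕0⊕0⊕0⊕1⊕1⊕1 = 0
s2 (pos 2,3,6,7,10,11,14,15,18,19,22,23,26,27,30,31): 0⊕0⊕1⊕0⊕1⊕0⊕1⊕1⊕0⊕0⊕0⊕0⊕1⊕1⊕1⊕1 = 0
s4 (pos 4,5,6,7,12,13,14,15,20,21,22,23,28,29,30,31): 0⊕0⊕1⊕0⊕1⊕1⊕1⊕1⊕0⊕0⊕0⊕0⊕1⊕1⊕1⊕1 = 1
s8 (pos 8,9,10,11,12,13,14,15,24,25,26,27,28,29,30,31): 1⊕1⊕1⊕0⊕1⊕1⊕1⊕1⊕0⊕0⊕1⊕1⊕1⊕1⊕1⊕1 = 1
s16 (pos 16,17,18,19,20,21,22,23,24,25,26,27,28,29,30,31): 1⊕1⊕0⊕0⊕0⊕0⊕0⊕0⊕0⊕0⊕1⊕1⊕1⊕1⊕1⊕1 = 0
Syndrome s16…s1 = 01100 → error at position 12.
Flip position 12: 1000010111011111100000000111111 → 1000010111001111100000000111111

1000010111001111100000000111111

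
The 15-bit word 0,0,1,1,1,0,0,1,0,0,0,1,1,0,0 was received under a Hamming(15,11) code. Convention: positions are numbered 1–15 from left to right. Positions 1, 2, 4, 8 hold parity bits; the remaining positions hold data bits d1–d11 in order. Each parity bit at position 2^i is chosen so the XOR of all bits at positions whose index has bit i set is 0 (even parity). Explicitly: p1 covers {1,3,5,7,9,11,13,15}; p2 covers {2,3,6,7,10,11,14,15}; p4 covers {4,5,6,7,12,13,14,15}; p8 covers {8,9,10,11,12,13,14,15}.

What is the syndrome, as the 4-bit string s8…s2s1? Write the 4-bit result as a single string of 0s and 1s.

s1 (pos 1,3,5,7,9,11,13,15): 0⊕1⊕1⊕0⊕0⊕0⊕1⊕0 = 1
s2 (pos 2,3,6,7,10,11,14,15): 0⊕1⊕0⊕0⊕0⊕0⊕0⊕0 = 1
s4 (pos 4,5,6,7,12,13,14,15): 1⊕1⊕0⊕0⊕1⊕1⊕0⊕0 = 0
s8 (pos 8,9,10,11,12,13,14,15): 1⊕0⊕0⊕0⊕1⊕1⊕0⊕0 = 1
Syndrome s8…s1 = 1011 → error at position 11.

1011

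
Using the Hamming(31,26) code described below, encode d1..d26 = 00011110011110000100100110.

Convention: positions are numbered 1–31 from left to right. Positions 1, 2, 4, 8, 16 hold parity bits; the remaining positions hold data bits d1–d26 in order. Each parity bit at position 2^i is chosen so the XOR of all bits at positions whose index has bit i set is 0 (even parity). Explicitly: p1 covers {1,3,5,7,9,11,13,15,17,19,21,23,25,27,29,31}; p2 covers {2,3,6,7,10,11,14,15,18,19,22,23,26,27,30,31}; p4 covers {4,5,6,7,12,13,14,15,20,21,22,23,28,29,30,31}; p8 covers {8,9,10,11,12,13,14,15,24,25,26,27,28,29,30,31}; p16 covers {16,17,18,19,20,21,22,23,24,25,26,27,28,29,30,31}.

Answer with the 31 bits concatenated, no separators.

1100001011100110110000100100110

Place data at non-parity positions: p1 p2 0 p4 0 0 1 p8 1 1 1 0 0 1 1 p16 1 1 0 0 0 0 1 0 0 1 0 0 1 1 0
p1 (pos 1,3,5,7,9,11,13,15,17,19,21,23,25,27,29,31): XOR of data positions = 0⊕0⊕1⊕1⊕1⊕0⊕1⊕1⊕0⊕0⊕1⊕0⊕0⊕1⊕0 = 1
p2 (pos 2,3,6,7,10,11,14,15,18,19,22,23,26,27,30,31): XOR of data positions = 0⊕0⊕1⊕1⊕1⊕1⊕1⊕1⊕0⊕0⊕1⊕1⊕0⊕1⊕0 = 1
p4 (pos 4,5,6,7,12,13,14,15,20,21,22,23,28,29,30,31): XOR of data positions = 0⊕0⊕1⊕0⊕0⊕1⊕1⊕0⊕0⊕0⊕1⊕0⊕1⊕1⊕0 = 0
p8 (pos 8,9,10,11,12,13,14,15,24,25,26,27,28,29,30,31): XOR of data positions = 1⊕1⊕1⊕0⊕0⊕1⊕1⊕0⊕0⊕1⊕0⊕0⊕1⊕1⊕0 = 0
p16 (pos 16,17,18,19,20,21,22,23,24,25,26,27,28,29,30,31): XOR of data positions = 1⊕1⊕0⊕0⊕0⊕0⊕1⊕0⊕0⊕1⊕0⊕0⊕1⊕1⊕0 = 0
Codeword: 1100001011100110110000100100110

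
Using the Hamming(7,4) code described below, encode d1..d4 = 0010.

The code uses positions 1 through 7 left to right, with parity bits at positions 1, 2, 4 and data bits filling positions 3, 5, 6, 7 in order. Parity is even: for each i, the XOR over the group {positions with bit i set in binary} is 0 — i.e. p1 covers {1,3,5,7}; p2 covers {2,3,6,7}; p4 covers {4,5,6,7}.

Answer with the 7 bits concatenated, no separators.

Place data at non-parity positions: p1 p2 0 p4 0 1 0
p1 (pos 1,3,5,7): XOR of data positions = 0⊕0⊕0 = 0
p2 (pos 2,3,6,7): XOR of data positions = 0⊕1⊕0 = 1
p4 (pos 4,5,6,7): XOR of data positions = 0⊕1⊕0 = 1
Codeword: 0101010

0101010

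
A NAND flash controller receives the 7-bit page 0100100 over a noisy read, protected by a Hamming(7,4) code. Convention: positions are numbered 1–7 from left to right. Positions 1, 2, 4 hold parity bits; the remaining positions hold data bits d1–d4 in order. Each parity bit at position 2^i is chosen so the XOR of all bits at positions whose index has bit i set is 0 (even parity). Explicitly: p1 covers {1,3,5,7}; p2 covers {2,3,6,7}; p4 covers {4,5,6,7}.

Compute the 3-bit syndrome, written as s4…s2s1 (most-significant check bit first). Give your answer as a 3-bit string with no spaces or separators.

s1 (pos 1,3,5,7): 0⊕0⊕1⊕0 = 1
s2 (pos 2,3,6,7): 1⊕0⊕0⊕0 = 1
s4 (pos 4,5,6,7): 0⊕1⊕0⊕0 = 1
Syndrome s4…s1 = 111 → error at position 7.

111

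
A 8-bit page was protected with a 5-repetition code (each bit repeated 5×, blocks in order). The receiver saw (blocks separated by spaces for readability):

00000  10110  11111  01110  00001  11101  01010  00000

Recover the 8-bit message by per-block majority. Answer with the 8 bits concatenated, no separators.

01110100

Block 1 (00000): 0 ones → 0
Block 2 (10110): 3 ones → 1
Block 3 (11111): 5 ones → 1
Block 4 (01110): 3 ones → 1
Block 5 (00001): 1 one → 0
Block 6 (11101): 4 ones → 1
Block 7 (01010): 2 ones → 0
Block 8 (00000): 0 ones → 0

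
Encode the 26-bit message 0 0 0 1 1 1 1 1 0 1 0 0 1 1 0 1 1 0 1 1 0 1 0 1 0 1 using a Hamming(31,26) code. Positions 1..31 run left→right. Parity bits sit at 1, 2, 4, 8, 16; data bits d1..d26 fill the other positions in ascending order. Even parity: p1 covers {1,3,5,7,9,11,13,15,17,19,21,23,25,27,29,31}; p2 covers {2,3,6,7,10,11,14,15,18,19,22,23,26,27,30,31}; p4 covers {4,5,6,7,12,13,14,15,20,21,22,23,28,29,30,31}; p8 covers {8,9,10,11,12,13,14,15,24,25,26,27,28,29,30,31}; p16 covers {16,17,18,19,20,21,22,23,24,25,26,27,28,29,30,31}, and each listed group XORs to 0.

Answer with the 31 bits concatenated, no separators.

1101001011110101011011011010101

Place data at non-parity positions: p1 p2 0 p4 0 0 1 p8 1 1 1 1 0 1 0 p16 0 1 1 0 1 1 0 1 1 0 1 0 1 0 1
p1 (pos 1,3,5,7,9,11,13,15,17,19,21,23,25,27,29,31): XOR of data positions = 0⊕0⊕1⊕1⊕1⊕0⊕0⊕0⊕1⊕1⊕0⊕1⊕1⊕1⊕1 = 1
p2 (pos 2,3,6,7,10,11,14,15,18,19,22,23,26,27,30,31): XOR of data positions = 0⊕0⊕1⊕1⊕1⊕1⊕0⊕1⊕1⊕1⊕0⊕0⊕1⊕0⊕1 = 1
p4 (pos 4,5,6,7,12,13,14,15,20,21,22,23,28,29,30,31): XOR of data positions = 0⊕0⊕1⊕1⊕0⊕1⊕0⊕0⊕1⊕1⊕0⊕0⊕1⊕0⊕1 = 1
p8 (pos 8,9,10,11,12,13,14,15,24,25,26,27,28,29,30,31): XOR of data positions = 1⊕1⊕1⊕1⊕0⊕1⊕0⊕1⊕1⊕0⊕1⊕0⊕1⊕0⊕1 = 0
p16 (pos 16,17,18,19,20,21,22,23,24,25,26,27,28,29,30,31): XOR of data positions = 0⊕1⊕1⊕0⊕1⊕1⊕0⊕1⊕1⊕0⊕1⊕0⊕1⊕0⊕1 = 1
Codeword: 1101001011110101011011011010101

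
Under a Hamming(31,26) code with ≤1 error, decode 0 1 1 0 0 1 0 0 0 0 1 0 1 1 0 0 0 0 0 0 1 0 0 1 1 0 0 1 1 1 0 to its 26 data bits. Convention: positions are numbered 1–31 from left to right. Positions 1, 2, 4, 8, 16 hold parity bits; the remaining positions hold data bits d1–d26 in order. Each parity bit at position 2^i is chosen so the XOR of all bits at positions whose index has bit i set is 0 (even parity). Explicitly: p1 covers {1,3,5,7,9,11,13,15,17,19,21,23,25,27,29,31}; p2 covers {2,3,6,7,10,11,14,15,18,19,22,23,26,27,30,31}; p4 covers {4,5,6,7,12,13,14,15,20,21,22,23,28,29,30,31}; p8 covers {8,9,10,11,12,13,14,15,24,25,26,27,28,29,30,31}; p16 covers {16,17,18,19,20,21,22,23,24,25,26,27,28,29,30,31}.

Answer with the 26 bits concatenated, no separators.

10100010110000010011001110

s1 (pos 1,3,5,7,9,11,13,15,17,19,21,23,25,27,29,31): 0⊕1⊕0⊕0⊕0⊕1⊕1⊕0⊕0⊕0⊕1⊕0⊕1⊕0⊕1⊕0 = 0
s2 (pos 2,3,6,7,10,11,14,15,18,19,22,23,26,27,30,31): 1⊕1⊕1⊕0⊕0⊕1⊕1⊕0⊕0⊕0⊕0⊕0⊕0⊕0⊕1⊕0 = 0
s4 (pos 4,5,6,7,12,13,14,15,20,21,22,23,28,29,30,31): 0⊕0⊕1⊕0⊕0⊕1⊕1⊕0⊕0⊕1⊕0⊕0⊕1⊕1⊕1⊕0 = 1
s8 (pos 8,9,10,11,12,13,14,15,24,25,26,27,28,29,30,31): 0⊕0⊕0⊕1⊕0⊕1⊕1⊕0⊕1⊕1⊕0⊕0⊕1⊕1⊕1⊕0 = 0
s16 (pos 16,17,18,19,20,21,22,23,24,25,26,27,28,29,30,31): 0⊕0⊕0⊕0⊕0⊕1⊕0⊕0⊕1⊕1⊕0⊕0⊕1⊕1⊕1⊕0 = 0
Syndrome s16…s1 = 00100 → error at position 4.
Flip position 4: 0110010000101100000010011001110 → 0111010000101100000010011001110
Read data bits from positions 3,5,6,7,9,10,11,12,13,14,15,17,18,19,20,21,22,23,24,25,26,27,28,29,30,31: 10100010110000010011001110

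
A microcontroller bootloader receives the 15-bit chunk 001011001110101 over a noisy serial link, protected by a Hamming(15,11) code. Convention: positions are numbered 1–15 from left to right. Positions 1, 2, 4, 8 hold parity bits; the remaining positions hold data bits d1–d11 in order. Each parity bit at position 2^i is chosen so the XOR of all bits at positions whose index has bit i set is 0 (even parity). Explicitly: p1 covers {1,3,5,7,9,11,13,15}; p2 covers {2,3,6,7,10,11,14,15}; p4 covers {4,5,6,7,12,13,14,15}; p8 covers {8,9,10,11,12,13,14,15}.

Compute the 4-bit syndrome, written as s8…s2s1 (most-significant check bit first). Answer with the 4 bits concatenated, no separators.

s1 (pos 1,3,5,7,9,11,13,15): 0⊕1⊕1⊕0⊕1⊕1⊕1⊕1 = 0
s2 (pos 2,3,6,7,10,11,14,15): 0⊕1⊕1⊕0⊕1⊕1⊕0⊕1 = 1
s4 (pos 4,5,6,7,12,13,14,15): 0⊕1⊕1⊕0⊕0⊕1⊕0⊕1 = 0
s8 (pos 8,9,10,11,12,13,14,15): 0⊕1⊕1⊕1⊕0⊕1⊕0⊕1 = 1
Syndrome s8…s1 = 1010 → error at position 10.

1010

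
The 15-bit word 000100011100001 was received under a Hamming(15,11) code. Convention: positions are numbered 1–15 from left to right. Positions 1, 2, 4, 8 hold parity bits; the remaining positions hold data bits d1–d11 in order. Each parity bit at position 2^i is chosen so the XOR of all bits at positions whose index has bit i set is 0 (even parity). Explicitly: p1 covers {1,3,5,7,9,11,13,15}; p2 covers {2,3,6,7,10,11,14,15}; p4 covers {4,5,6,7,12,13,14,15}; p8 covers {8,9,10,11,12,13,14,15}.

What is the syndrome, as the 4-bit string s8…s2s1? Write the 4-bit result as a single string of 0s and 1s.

s1 (pos 1,3,5,7,9,11,13,15): 0⊕0⊕0⊕0⊕1⊕0⊕0⊕1 = 0
s2 (pos 2,3,6,7,10,11,14,15): 0⊕0⊕0⊕0⊕1⊕0⊕0⊕1 = 0
s4 (pos 4,5,6,7,12,13,14,15): 1⊕0⊕0⊕0⊕0⊕0⊕0⊕1 = 0
s8 (pos 8,9,10,11,12,13,14,15): 1⊕1⊕1⊕0⊕0⊕0⊕0⊕1 = 0
Syndrome s8…s1 = 0000 → no error.

0000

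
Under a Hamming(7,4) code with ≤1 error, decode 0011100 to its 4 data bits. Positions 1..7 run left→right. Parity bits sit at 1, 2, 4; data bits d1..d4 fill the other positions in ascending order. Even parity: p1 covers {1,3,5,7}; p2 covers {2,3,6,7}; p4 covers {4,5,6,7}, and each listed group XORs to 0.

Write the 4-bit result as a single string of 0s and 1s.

1100

s1 (pos 1,3,5,7): 0⊕1⊕1⊕0 = 0
s2 (pos 2,3,6,7): 0⊕1⊕0⊕0 = 1
s4 (pos 4,5,6,7): 1⊕1⊕0⊕0 = 0
Syndrome s4…s1 = 010 → error at position 2.
Flip position 2: 0011100 → 0111100
Read data bits from positions 3,5,6,7: 1100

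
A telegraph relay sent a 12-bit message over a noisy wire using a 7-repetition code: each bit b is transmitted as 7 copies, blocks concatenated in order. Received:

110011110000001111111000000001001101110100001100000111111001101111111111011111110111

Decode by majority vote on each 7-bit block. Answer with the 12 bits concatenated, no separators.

Block 1 (1100111): 5 ones → 1
Block 2 (1000000): 1 one → 0
Block 3 (1111111): 7 ones → 1
Block 4 (0000000): 0 ones → 0
Block 5 (0100110): 3 ones → 0
Block 6 (1110100): 4 ones → 1
Block 7 (0011000): 2 ones → 0
Block 8 (0011111): 5 ones → 1
Block 9 (1001101): 4 ones → 1
Block 10 (1111111): 7 ones → 1
Block 11 (1101111): 6 ones → 1
Block 12 (1110111): 6 ones → 1

101001011111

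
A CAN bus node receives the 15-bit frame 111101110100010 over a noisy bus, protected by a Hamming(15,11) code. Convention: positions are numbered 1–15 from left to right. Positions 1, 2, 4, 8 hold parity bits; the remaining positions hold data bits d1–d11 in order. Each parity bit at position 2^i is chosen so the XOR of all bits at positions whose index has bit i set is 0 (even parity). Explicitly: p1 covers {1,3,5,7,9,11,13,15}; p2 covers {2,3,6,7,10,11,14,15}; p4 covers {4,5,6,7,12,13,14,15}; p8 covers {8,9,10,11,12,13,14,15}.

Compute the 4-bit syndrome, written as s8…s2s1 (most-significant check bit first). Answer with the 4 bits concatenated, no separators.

1001

s1 (pos 1,3,5,7,9,11,13,15): 1⊕1⊕0⊕1⊕0⊕0⊕0⊕0 = 1
s2 (pos 2,3,6,7,10,11,14,15): 1⊕1⊕1⊕1⊕1⊕0⊕1⊕0 = 0
s4 (pos 4,5,6,7,12,13,14,15): 1⊕0⊕1⊕1⊕0⊕0⊕1⊕0 = 0
s8 (pos 8,9,10,11,12,13,14,15): 1⊕0⊕1⊕0⊕0⊕0⊕1⊕0 = 1
Syndrome s8…s1 = 1001 → error at position 9.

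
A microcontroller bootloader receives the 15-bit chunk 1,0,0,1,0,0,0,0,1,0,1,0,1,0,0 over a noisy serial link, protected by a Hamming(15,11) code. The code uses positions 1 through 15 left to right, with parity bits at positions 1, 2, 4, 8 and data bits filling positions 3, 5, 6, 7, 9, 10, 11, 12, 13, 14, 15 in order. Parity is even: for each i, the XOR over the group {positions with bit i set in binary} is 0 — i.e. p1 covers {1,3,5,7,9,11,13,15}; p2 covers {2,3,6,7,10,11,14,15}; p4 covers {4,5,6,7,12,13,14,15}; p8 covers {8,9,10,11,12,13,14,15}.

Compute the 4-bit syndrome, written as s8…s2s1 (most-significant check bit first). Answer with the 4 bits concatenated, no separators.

s1 (pos 1,3,5,7,9,11,13,15): 1⊕0⊕0⊕0⊕1⊕1⊕1⊕0 = 0
s2 (pos 2,3,6,7,10,11,14,15): 0⊕0⊕0⊕0⊕0⊕1⊕0⊕0 = 1
s4 (pos 4,5,6,7,12,13,14,15): 1⊕0⊕0⊕0⊕0⊕1⊕0⊕0 = 0
s8 (pos 8,9,10,11,12,13,14,15): 0⊕1⊕0⊕1⊕0⊕1⊕0⊕0 = 1
Syndrome s8…s1 = 1010 → error at position 10.

1010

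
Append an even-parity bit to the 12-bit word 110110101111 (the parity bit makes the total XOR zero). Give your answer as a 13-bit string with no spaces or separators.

1101101011111

XOR of the 12 data bits: 1⊕1⊕0⊕1⊕1⊕0⊕1⊕0⊕1⊕1⊕1⊕1 = 1
Parity bit = 1 (so all 13 bits XOR to 0).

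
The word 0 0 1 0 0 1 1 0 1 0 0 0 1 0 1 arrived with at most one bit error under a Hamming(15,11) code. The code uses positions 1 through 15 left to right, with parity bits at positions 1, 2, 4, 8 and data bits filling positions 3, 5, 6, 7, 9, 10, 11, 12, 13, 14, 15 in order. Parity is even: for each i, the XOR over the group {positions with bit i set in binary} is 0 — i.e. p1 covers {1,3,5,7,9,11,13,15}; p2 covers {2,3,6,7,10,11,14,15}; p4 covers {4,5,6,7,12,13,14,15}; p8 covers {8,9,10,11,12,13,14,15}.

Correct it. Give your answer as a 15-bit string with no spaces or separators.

001001100000101

s1 (pos 1,3,5,7,9,11,13,15): 0⊕1⊕0⊕1⊕1⊕0⊕1⊕1 = 1
s2 (pos 2,3,6,7,10,11,14,15): 0⊕1⊕1⊕1⊕0⊕0⊕0⊕1 = 0
s4 (pos 4,5,6,7,12,13,14,15): 0⊕0⊕1⊕1⊕0⊕1⊕0⊕1 = 0
s8 (pos 8,9,10,11,12,13,14,15): 0⊕1⊕0⊕0⊕0⊕1⊕0⊕1 = 1
Syndrome s8…s1 = 1001 → error at position 9.
Flip position 9: 001001101000101 → 001001100000101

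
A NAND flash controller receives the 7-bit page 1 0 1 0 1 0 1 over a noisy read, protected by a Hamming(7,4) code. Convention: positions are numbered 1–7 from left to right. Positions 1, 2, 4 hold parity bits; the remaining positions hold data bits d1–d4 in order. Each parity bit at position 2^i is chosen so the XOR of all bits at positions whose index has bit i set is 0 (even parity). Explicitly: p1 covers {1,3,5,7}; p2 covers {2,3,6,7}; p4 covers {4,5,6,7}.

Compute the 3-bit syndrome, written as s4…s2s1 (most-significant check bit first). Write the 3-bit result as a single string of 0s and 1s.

s1 (pos 1,3,5,7): 1⊕1⊕1⊕1 = 0
s2 (pos 2,3,6,7): 0⊕1⊕0⊕1 = 0
s4 (pos 4,5,6,7): 0⊕1⊕0⊕1 = 0
Syndrome s4…s1 = 000 → no error.

000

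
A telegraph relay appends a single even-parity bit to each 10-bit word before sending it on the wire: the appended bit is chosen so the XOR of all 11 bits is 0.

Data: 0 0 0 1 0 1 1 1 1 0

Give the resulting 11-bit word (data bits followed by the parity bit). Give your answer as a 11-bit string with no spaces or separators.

XOR of the 10 data bits: 0⊕0⊕0⊕1⊕0⊕1⊕1⊕1⊕1⊕0 = 1
Parity bit = 1 (so all 11 bits XOR to 0).

00010111101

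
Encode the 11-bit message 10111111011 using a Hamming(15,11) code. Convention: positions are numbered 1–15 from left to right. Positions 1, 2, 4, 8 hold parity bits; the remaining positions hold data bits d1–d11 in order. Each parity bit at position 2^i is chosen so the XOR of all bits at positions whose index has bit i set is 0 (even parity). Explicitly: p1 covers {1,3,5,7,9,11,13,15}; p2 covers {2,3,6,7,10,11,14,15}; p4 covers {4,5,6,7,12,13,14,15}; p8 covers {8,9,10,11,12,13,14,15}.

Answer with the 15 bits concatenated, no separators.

111101101111011

Place data at non-parity positions: p1 p2 1 p4 0 1 1 p8 1 1 1 1 0 1 1
p1 (pos 1,3,5,7,9,11,13,15): XOR of data positions = 1⊕0⊕1⊕1⊕1⊕0⊕1 = 1
p2 (pos 2,3,6,7,10,11,14,15): XOR of data positions = 1⊕1⊕1⊕1⊕1⊕1⊕1 = 1
p4 (pos 4,5,6,7,12,13,14,15): XOR of data positions = 0⊕1⊕1⊕1⊕0⊕1⊕1 = 1
p8 (pos 8,9,10,11,12,13,14,15): XOR of data positions = 1⊕1⊕1⊕1⊕0⊕1⊕1 = 0
Codeword: 111101101111011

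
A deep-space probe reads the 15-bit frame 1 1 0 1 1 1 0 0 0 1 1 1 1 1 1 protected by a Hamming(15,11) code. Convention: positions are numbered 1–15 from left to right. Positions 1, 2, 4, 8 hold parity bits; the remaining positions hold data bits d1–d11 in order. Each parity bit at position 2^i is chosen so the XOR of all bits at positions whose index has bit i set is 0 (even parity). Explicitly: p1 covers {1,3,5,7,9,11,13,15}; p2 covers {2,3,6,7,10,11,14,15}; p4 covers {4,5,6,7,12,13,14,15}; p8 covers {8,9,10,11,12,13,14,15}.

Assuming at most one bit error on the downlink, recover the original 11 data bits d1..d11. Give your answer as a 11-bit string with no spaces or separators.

s1 (pos 1,3,5,7,9,11,13,15): 1⊕0⊕1⊕0⊕0⊕1⊕1⊕1 = 1
s2 (pos 2,3,6,7,10,11,14,15): 1⊕0⊕1⊕0⊕1⊕1⊕1⊕1 = 0
s4 (pos 4,5,6,7,12,13,14,15): 1⊕1⊕1⊕0⊕1⊕1⊕1⊕1 = 1
s8 (pos 8,9,10,11,12,13,14,15): 0⊕0⊕1⊕1⊕1⊕1⊕1⊕1 = 0
Syndrome s8…s1 = 0101 → error at position 5.
Flip position 5: 110111000111111 → 110101000111111
Read data bits from positions 3,5,6,7,9,10,11,12,13,14,15: 00100111111

00100111111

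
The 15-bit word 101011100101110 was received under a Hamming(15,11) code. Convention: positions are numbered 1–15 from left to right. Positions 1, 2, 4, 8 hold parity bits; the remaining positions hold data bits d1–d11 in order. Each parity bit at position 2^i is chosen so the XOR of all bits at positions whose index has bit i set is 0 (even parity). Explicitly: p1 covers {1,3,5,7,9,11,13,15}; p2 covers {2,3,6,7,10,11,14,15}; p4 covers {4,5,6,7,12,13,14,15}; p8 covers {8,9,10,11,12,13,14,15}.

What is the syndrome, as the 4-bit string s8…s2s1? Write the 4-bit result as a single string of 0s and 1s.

s1 (pos 1,3,5,7,9,11,13,15): 1⊕1⊕1⊕1⊕0⊕0⊕1⊕0 = 1
s2 (pos 2,3,6,7,10,11,14,15): 0⊕1⊕1⊕1⊕1⊕0⊕1⊕0 = 1
s4 (pos 4,5,6,7,12,13,14,15): 0⊕1⊕1⊕1⊕1⊕1⊕1⊕0 = 0
s8 (pos 8,9,10,11,12,13,14,15): 0⊕0⊕1⊕0⊕1⊕1⊕1⊕0 = 0
Syndrome s8…s1 = 0011 → error at position 3.

0011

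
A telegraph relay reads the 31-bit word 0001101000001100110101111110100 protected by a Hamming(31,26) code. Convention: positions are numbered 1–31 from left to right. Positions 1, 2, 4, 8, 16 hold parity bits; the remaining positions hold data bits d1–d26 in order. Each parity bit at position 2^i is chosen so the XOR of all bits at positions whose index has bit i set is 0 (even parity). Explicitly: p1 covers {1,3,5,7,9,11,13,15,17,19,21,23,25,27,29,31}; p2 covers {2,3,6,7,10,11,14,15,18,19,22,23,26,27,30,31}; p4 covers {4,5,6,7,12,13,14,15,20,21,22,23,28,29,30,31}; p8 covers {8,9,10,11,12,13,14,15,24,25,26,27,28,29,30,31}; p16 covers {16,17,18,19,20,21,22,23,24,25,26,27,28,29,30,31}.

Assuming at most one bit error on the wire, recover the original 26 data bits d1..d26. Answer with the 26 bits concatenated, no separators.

01010000100110101111110100

s1 (pos 1,3,5,7,9,11,13,15,17,19,21,23,25,27,29,31): 0⊕0⊕1⊕1⊕0⊕0⊕1⊕0⊕1⊕0⊕0⊕1⊕1⊕1⊕1⊕0 = 0
s2 (pos 2,3,6,7,10,11,14,15,18,19,22,23,26,27,30,31): 0⊕0⊕0⊕1⊕0⊕0⊕1⊕0⊕1⊕0⊕1⊕1⊕1⊕1⊕0⊕0 = 1
s4 (pos 4,5,6,7,12,13,14,15,20,21,22,23,28,29,30,31): 1⊕1⊕0⊕1⊕0⊕1⊕1⊕0⊕1⊕0⊕1⊕1⊕0⊕1⊕0⊕0 = 1
s8 (pos 8,9,10,11,12,13,14,15,24,25,26,27,28,29,30,31): 0⊕0⊕0⊕0⊕0⊕1⊕1⊕0⊕1⊕1⊕1⊕1⊕0⊕1⊕0⊕0 = 1
s16 (pos 16,17,18,19,20,21,22,23,24,25,26,27,28,29,30,31): 0⊕1⊕1⊕0⊕1⊕0⊕1⊕1⊕1⊕1⊕1⊕1⊕0⊕1⊕0⊕0 = 0
Syndrome s16…s1 = 01110 → error at position 14.
Flip position 14: 0001101000001100110101111110100 → 0001101000001000110101111110100
Read data bits from positions 3,5,6,7,9,10,11,12,13,14,15,17,18,19,20,21,22,23,24,25,26,27,28,29,30,31: 01010000100110101111110100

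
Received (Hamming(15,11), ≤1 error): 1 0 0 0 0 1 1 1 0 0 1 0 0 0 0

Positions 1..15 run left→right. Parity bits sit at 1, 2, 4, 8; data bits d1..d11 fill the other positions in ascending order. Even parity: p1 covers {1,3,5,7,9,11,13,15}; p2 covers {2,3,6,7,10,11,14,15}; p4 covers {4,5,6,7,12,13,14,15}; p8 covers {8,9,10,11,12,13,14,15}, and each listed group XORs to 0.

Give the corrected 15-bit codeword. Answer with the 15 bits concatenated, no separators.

101001110010000

s1 (pos 1,3,5,7,9,11,13,15): 1⊕0⊕0⊕1⊕0⊕1⊕0⊕0 = 1
s2 (pos 2,3,6,7,10,11,14,15): 0⊕0⊕1⊕1⊕0⊕1⊕0⊕0 = 1
s4 (pos 4,5,6,7,12,13,14,15): 0⊕0⊕1⊕1⊕0⊕0⊕0⊕0 = 0
s8 (pos 8,9,10,11,12,13,14,15): 1⊕0⊕0⊕1⊕0⊕0⊕0⊕0 = 0
Syndrome s8…s1 = 0011 → error at position 3.
Flip position 3: 100001110010000 → 101001110010000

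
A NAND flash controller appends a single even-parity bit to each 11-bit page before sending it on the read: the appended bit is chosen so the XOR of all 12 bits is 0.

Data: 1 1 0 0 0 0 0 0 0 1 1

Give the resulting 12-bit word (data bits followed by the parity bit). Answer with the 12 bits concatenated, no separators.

110000000110

XOR of the 11 data bits: 1⊕1⊕0⊕0⊕0⊕0⊕0⊕0⊕0⊕1⊕1 = 0
Parity bit = 0 (so all 12 bits XOR to 0).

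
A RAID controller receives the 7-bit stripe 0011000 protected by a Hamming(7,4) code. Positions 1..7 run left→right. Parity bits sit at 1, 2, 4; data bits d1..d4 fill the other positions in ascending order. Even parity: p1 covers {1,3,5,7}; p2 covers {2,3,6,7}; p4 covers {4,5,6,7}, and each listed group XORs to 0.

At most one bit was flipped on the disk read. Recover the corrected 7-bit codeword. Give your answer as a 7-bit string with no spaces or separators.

s1 (pos 1,3,5,7): 0⊕1⊕0⊕0 = 1
s2 (pos 2,3,6,7): 0⊕1⊕0⊕0 = 1
s4 (pos 4,5,6,7): 1⊕0⊕0⊕0 = 1
Syndrome s4…s1 = 111 → error at position 7.
Flip position 7: 0011000 → 0011001

0011001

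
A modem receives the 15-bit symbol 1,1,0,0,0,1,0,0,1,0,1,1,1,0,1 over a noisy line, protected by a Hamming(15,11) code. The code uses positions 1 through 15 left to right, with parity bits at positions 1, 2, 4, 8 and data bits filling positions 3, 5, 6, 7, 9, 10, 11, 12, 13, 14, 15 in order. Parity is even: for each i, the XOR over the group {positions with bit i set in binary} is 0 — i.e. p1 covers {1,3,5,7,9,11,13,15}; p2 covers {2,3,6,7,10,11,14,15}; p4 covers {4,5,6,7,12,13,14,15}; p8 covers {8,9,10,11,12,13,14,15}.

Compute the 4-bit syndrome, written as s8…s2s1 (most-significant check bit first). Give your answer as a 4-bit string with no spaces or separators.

1001

s1 (pos 1,3,5,7,9,11,13,15): 1⊕0⊕0⊕0⊕1⊕1⊕1⊕1 = 1
s2 (pos 2,3,6,7,10,11,14,15): 1⊕0⊕1⊕0⊕0⊕1⊕0⊕1 = 0
s4 (pos 4,5,6,7,12,13,14,15): 0⊕0⊕1⊕0⊕1⊕1⊕0⊕1 = 0
s8 (pos 8,9,10,11,12,13,14,15): 0⊕1⊕0⊕1⊕1⊕1⊕0⊕1 = 1
Syndrome s8…s1 = 1001 → error at position 9.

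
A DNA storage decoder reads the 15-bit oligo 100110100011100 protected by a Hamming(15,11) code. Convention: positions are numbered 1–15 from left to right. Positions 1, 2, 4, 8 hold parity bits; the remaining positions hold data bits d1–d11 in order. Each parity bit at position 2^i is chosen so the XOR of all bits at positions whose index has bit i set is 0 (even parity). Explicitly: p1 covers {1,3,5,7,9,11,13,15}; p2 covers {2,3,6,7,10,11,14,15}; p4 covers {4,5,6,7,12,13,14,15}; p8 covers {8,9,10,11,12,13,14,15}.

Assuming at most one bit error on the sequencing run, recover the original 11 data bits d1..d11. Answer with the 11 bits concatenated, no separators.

01010011000

s1 (pos 1,3,5,7,9,11,13,15): 1⊕0⊕1⊕1⊕0⊕1⊕1⊕0 = 1
s2 (pos 2,3,6,7,10,11,14,15): 0⊕0⊕0⊕1⊕0⊕1⊕0⊕0 = 0
s4 (pos 4,5,6,7,12,13,14,15): 1⊕1⊕0⊕1⊕1⊕1⊕0⊕0 = 1
s8 (pos 8,9,10,11,12,13,14,15): 0⊕0⊕0⊕1⊕1⊕1⊕0⊕0 = 1
Syndrome s8…s1 = 1101 → error at position 13.
Flip position 13: 100110100011100 → 100110100011000
Read data bits from positions 3,5,6,7,9,10,11,12,13,14,15: 01010011000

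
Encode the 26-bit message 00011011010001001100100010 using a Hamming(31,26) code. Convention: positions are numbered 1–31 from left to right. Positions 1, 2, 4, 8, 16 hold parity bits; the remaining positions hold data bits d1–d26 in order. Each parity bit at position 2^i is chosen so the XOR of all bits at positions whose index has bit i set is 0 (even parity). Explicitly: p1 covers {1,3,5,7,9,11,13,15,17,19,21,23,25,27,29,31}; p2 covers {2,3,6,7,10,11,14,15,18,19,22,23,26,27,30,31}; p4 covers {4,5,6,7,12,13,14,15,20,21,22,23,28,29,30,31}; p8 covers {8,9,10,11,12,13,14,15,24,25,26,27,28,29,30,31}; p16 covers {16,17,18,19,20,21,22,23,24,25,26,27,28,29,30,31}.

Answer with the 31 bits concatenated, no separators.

1000001010110101001001100100010

Place data at non-parity positions: p1 p2 0 p4 0 0 1 p8 1 0 1 1 0 1 0 p16 0 0 1 0 0 1 1 0 0 1 0 0 0 1 0
p1 (pos 1,3,5,7,9,11,13,15,17,19,21,23,25,27,29,31): XOR of data positions = 0⊕0⊕1⊕1⊕1⊕0⊕0⊕0⊕1⊕0⊕1⊕0⊕0⊕0⊕0 = 1
p2 (pos 2,3,6,7,10,11,14,15,18,19,22,23,26,27,30,31): XOR of data positions = 0⊕0⊕1⊕0⊕1⊕1⊕0⊕0⊕1⊕1⊕1⊕1⊕0⊕1⊕0 = 0
p4 (pos 4,5,6,7,12,13,14,15,20,21,22,23,28,29,30,31): XOR of data positions = 0⊕0⊕1⊕1⊕0⊕1⊕0⊕0⊕0⊕1⊕1⊕0⊕0⊕1⊕0 = 0
p8 (pos 8,9,10,11,12,13,14,15,24,25,26,27,28,29,30,31): XOR of data positions = 1⊕0⊕1⊕1⊕0⊕1⊕0⊕0⊕0⊕1⊕0⊕0⊕0⊕1⊕0 = 0
p16 (pos 16,17,18,19,20,21,22,23,24,25,26,27,28,29,30,31): XOR of data positions = 0⊕0⊕1⊕0⊕0⊕1⊕1⊕0⊕0⊕1⊕0⊕0⊕0⊕1⊕0 = 1
Codeword: 1000001010110101001001100100010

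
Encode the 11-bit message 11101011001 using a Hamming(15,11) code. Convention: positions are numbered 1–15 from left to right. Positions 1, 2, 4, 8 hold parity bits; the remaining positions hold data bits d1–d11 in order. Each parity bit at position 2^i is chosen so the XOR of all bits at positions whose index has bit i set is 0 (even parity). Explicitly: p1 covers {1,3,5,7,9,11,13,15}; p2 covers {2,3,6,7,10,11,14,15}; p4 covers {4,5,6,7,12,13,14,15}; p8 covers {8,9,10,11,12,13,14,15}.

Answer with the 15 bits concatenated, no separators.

101011001011001

Place data at non-parity positions: p1 p2 1 p4 1 1 0 p8 1 0 1 1 0 0 1
p1 (pos 1,3,5,7,9,11,13,15): XOR of data positions = 1⊕1⊕0⊕1⊕1⊕0⊕1 = 1
p2 (pos 2,3,6,7,10,11,14,15): XOR of data positions = 1⊕1⊕0⊕0⊕1⊕0⊕1 = 0
p4 (pos 4,5,6,7,12,13,14,15): XOR of data positions = 1⊕1⊕0⊕1⊕0⊕0⊕1 = 0
p8 (pos 8,9,10,11,12,13,14,15): XOR of data positions = 1⊕0⊕1⊕1⊕0⊕0⊕1 = 0
Codeword: 101011001011001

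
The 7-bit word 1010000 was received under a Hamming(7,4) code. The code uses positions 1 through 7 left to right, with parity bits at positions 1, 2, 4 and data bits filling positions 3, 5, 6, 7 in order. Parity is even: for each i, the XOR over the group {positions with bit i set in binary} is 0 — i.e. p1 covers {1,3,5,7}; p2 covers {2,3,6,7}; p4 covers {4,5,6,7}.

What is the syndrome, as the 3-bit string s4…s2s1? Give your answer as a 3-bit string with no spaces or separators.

010

s1 (pos 1,3,5,7): 1⊕1⊕0⊕0 = 0
s2 (pos 2,3,6,7): 0⊕1⊕0⊕0 = 1
s4 (pos 4,5,6,7): 0⊕0⊕0⊕0 = 0
Syndrome s4…s1 = 010 → error at position 2.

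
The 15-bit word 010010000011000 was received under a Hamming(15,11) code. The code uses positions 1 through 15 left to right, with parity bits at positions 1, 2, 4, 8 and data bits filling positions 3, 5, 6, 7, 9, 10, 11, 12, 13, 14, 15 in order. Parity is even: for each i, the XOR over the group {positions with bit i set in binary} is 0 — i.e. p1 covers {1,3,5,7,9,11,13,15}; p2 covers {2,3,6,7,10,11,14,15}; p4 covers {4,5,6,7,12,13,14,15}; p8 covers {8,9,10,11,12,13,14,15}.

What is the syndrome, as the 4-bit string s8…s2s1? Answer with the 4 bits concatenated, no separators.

0000

s1 (pos 1,3,5,7,9,11,13,15): 0⊕0⊕1⊕0⊕0⊕1⊕0⊕0 = 0
s2 (pos 2,3,6,7,10,11,14,15): 1⊕0⊕0⊕0⊕0⊕1⊕0⊕0 = 0
s4 (pos 4,5,6,7,12,13,14,15): 0⊕1⊕0⊕0⊕1⊕0⊕0⊕0 = 0
s8 (pos 8,9,10,11,12,13,14,15): 0⊕0⊕0⊕1⊕1⊕0⊕0⊕0 = 0
Syndrome s8…s1 = 0000 → no error.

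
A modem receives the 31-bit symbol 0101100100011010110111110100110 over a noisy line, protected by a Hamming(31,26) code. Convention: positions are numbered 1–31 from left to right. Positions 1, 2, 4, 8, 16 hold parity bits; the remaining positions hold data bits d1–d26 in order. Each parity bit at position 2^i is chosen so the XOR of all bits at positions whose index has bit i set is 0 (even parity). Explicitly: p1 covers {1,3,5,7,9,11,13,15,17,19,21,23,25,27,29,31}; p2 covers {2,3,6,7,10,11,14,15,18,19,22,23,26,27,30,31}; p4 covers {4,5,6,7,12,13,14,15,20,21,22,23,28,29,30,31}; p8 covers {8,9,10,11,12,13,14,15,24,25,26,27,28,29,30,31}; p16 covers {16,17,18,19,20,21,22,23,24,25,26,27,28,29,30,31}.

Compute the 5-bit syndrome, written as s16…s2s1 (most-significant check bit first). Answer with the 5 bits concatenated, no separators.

00111

s1 (pos 1,3,5,7,9,11,13,15,17,19,21,23,25,27,29,31): 0⊕0⊕1⊕0⊕0⊕0⊕1⊕1⊕1⊕0⊕1⊕1⊕0⊕0⊕1⊕0 = 1
s2 (pos 2,3,6,7,10,11,14,15,18,19,22,23,26,27,30,31): 1⊕0⊕0⊕0⊕0⊕0⊕0⊕1⊕1⊕0⊕1⊕1⊕1⊕0⊕1⊕0 = 1
s4 (pos 4,5,6,7,12,13,14,15,20,21,22,23,28,29,30,31): 1⊕1⊕0⊕0⊕1⊕1⊕0⊕1⊕1⊕1⊕1⊕1⊕0⊕1⊕1⊕0 = 1
s8 (pos 8,9,10,11,12,13,14,15,24,25,26,27,28,29,30,31): 1⊕0⊕0⊕0⊕1⊕1⊕0⊕1⊕1⊕0⊕1⊕0⊕0⊕1⊕1⊕0 = 0
s16 (pos 16,17,18,19,20,21,22,23,24,25,26,27,28,29,30,31): 0⊕1⊕1⊕0⊕1⊕1⊕1⊕1⊕1⊕0⊕1⊕0⊕0⊕1⊕1⊕0 = 0
Syndrome s16…s1 = 00111 → error at position 7.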